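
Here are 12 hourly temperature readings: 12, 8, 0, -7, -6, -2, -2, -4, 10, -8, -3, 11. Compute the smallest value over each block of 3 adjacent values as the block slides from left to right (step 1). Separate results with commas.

0, -7, -7, -7, -6, -4, -4, -8, -8, -8

12 8 0 → min 0
8 0 -7 → min -7
0 -7 -6 → min -7
-7 -6 -2 → min -7
-6 -2 -2 → min -6
-2 -2 -4 → min -4
-2 -4 10 → min -4
-4 10 -8 → min -8
10 -8 -3 → min -8
-8 -3 11 → min -8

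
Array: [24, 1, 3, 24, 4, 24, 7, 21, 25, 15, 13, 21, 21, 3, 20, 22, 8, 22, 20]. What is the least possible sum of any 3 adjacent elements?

Window sums for each of the 17 positions:
24 1 3 → sum 28
1 3 24 → sum 28
3 24 4 → sum 31
24 4 24 → sum 52
4 24 7 → sum 35
24 7 21 → sum 52
7 21 25 → sum 53
21 25 15 → sum 61
25 15 13 → sum 53
15 13 21 → sum 49
13 21 21 → sum 55
21 21 3 → sum 45
21 3 20 → sum 44
3 20 22 → sum 45
20 22 8 → sum 50
22 8 22 → sum 52
8 22 20 → sum 50
Least of these is 28.

28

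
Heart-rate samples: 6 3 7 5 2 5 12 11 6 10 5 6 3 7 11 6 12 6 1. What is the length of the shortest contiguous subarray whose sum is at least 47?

6

add 6: running sum 6 < 47
add 3: running sum 9 < 47
add 7: running sum 16 < 47
add 5: running sum 21 < 47
add 2: running sum 23 < 47
add 5: running sum 28 < 47
add 12: running sum 40 < 47
end 7: [6, 3, 7, 5, 2, 5, 12, 11] sum 51, len 8
end 8: [7, 5, 2, 5, 12, 11, 6] sum 48, len 7
end 9: [5, 2, 5, 12, 11, 6, 10] sum 51, len 7
end 10: [5, 12, 11, 6, 10, 5] sum 49, len 6
end 11: [12, 11, 6, 10, 5, 6] sum 50, len 6
end 12: [12, 11, 6, 10, 5, 6, 3] sum 53, len 7
end 13: [11, 6, 10, 5, 6, 3, 7] sum 48, len 7
end 14: [6, 10, 5, 6, 3, 7, 11] sum 48, len 7
end 15: [10, 5, 6, 3, 7, 11, 6] sum 48, len 7
end 16: [5, 6, 3, 7, 11, 6, 12] sum 50, len 7
end 17: [6, 3, 7, 11, 6, 12, 6] sum 51, len 7
end 18: [6, 3, 7, 11, 6, 12, 6, 1] sum 52, len 8
Shortest qualifying length: 6.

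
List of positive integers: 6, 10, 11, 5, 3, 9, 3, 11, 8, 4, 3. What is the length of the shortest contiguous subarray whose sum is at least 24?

3

add 6: running sum 6 < 24
add 10: running sum 16 < 24
end 2: [6, 10, 11] sum 27, len 3
end 3: [10, 11, 5] sum 26, len 3
end 4: [10, 11, 5, 3] sum 29, len 4
end 5: [11, 5, 3, 9] sum 28, len 4
end 6: [11, 5, 3, 9, 3] sum 31, len 5
end 7: [3, 9, 3, 11] sum 26, len 4
end 8: [9, 3, 11, 8] sum 31, len 4
end 9: [3, 11, 8, 4] sum 26, len 4
end 10: [11, 8, 4, 3] sum 26, len 4
Shortest qualifying length: 3.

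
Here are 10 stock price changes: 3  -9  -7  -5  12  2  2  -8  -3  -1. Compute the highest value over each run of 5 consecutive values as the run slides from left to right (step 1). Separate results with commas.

3 -9 -7 -5 12 → max 12
-9 -7 -5 12 2 → max 12
-7 -5 12 2 2 → max 12
-5 12 2 2 -8 → max 12
12 2 2 -8 -3 → max 12
2 2 -8 -3 -1 → max 2

12, 12, 12, 12, 12, 2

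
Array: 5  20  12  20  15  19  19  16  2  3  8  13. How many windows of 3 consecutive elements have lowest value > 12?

(5, 20, 12) → min 5
(20, 12, 20) → min 12
(12, 20, 15) → min 12
(20, 15, 19) → min 15  > 12 ✓
(15, 19, 19) → min 15  > 12 ✓
(19, 19, 16) → min 16  > 12 ✓
(19, 16, 2) → min 2
(16, 2, 3) → min 2
(2, 3, 8) → min 2
(3, 8, 13) → min 3
3 windows satisfy the condition.

3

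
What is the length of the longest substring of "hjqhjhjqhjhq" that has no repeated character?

add h: [h] len 1
add j: [h, j] len 2
add q: [h, j, q] len 3
add h (repeat h, move left end past it): [j, q, h] len 3
add j (repeat j, move left end past it): [q, h, j] len 3
add h (repeat h, move left end past it): [j, h] len 2
add j (repeat j, move left end past it): [h, j] len 2
add q: [h, j, q] len 3
add h (repeat h, move left end past it): [j, q, h] len 3
add j (repeat j, move left end past it): [q, h, j] len 3
add h (repeat h, move left end past it): [j, h] len 2
add q: [j, h, q] len 3
Longest all-distinct length: 3.

3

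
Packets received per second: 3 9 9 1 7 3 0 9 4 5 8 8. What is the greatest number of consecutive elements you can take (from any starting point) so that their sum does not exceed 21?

5

Extend to the right; shrink from the left whenever the sum exceeds 21:
[3] sum 3 len 1
[3, 9] sum 12 len 2
[3, 9, 9] sum 21 len 3
[9, 9, 1] sum 19 len 3
[9, 1, 7] sum 17 len 3
[9, 1, 7, 3] sum 20 len 4
[9, 1, 7, 3, 0] sum 20 len 5
[1, 7, 3, 0, 9] sum 20 len 5
[3, 0, 9, 4] sum 16 len 4
[3, 0, 9, 4, 5] sum 21 len 5
[4, 5, 8] sum 17 len 3
[5, 8, 8] sum 21 len 3
Longest length seen: 5.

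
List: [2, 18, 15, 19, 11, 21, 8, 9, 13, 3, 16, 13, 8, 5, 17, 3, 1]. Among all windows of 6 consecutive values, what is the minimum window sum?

47

2 18 15 19 11 21 → sum 86
18 15 19 11 21 8 → sum 92
15 19 11 21 8 9 → sum 83
19 11 21 8 9 13 → sum 81
11 21 8 9 13 3 → sum 65
21 8 9 13 3 16 → sum 70
8 9 13 3 16 13 → sum 62
9 13 3 16 13 8 → sum 62
13 3 16 13 8 5 → sum 58
3 16 13 8 5 17 → sum 62
16 13 8 5 17 3 → sum 62
13 8 5 17 3 1 → sum 47
Minimum of these is 47.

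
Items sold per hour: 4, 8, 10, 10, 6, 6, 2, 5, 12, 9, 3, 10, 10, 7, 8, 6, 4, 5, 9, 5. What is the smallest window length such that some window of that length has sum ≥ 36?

5

add 4: running sum 4 < 36
add 8: running sum 12 < 36
add 10: running sum 22 < 36
add 10: running sum 32 < 36
end 4: [4, 8, 10, 10, 6] sum 38, len 5
end 5: [8, 10, 10, 6, 6] sum 40, len 5
end 6: [8, 10, 10, 6, 6, 2] sum 42, len 6
end 7: [10, 10, 6, 6, 2, 5] sum 39, len 6
end 8: [10, 6, 6, 2, 5, 12] sum 41, len 6
end 9: [6, 6, 2, 5, 12, 9] sum 40, len 6
end 10: [6, 2, 5, 12, 9, 3] sum 37, len 6
end 11: [5, 12, 9, 3, 10] sum 39, len 5
end 12: [12, 9, 3, 10, 10] sum 44, len 5
end 13: [9, 3, 10, 10, 7] sum 39, len 5
end 14: [3, 10, 10, 7, 8] sum 38, len 5
end 15: [10, 10, 7, 8, 6] sum 41, len 5
end 16: [10, 10, 7, 8, 6, 4] sum 45, len 6
end 17: [10, 7, 8, 6, 4, 5] sum 40, len 6
end 18: [7, 8, 6, 4, 5, 9] sum 39, len 6
end 19: [8, 6, 4, 5, 9, 5] sum 37, len 6
Shortest qualifying length: 5.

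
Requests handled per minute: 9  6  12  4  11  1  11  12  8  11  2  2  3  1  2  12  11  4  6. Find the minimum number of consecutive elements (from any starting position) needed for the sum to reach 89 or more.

Extend right; whenever the sum reaches 89, record the length and shrink from the left:
add 9: running sum 9 < 89
add 6: running sum 15 < 89
add 12: running sum 27 < 89
add 4: running sum 31 < 89
add 11: running sum 42 < 89
add 1: running sum 43 < 89
add 11: running sum 54 < 89
add 12: running sum 66 < 89
add 8: running sum 74 < 89
add 11: running sum 85 < 89
add 2: running sum 87 < 89
add 2: shortest ending here [9, 6, 12, 4, 11, 1, 11, 12, 8, 11, 2, 2] sum 89, len 12
add 3: shortest ending here [9, 6, 12, 4, 11, 1, 11, 12, 8, 11, 2, 2, 3] sum 92, len 13
add 1: shortest ending here [9, 6, 12, 4, 11, 1, 11, 12, 8, 11, 2, 2, 3, 1] sum 93, len 14
add 2: shortest ending here [9, 6, 12, 4, 11, 1, 11, 12, 8, 11, 2, 2, 3, 1, 2] sum 95, len 15
add 12: shortest ending here [12, 4, 11, 1, 11, 12, 8, 11, 2, 2, 3, 1, 2, 12] sum 92, len 14
add 11: shortest ending here [4, 11, 1, 11, 12, 8, 11, 2, 2, 3, 1, 2, 12, 11] sum 91, len 14
add 4: shortest ending here [11, 1, 11, 12, 8, 11, 2, 2, 3, 1, 2, 12, 11, 4] sum 91, len 14
add 6: shortest ending here [11, 1, 11, 12, 8, 11, 2, 2, 3, 1, 2, 12, 11, 4, 6] sum 97, len 15
Shortest qualifying length: 12.

12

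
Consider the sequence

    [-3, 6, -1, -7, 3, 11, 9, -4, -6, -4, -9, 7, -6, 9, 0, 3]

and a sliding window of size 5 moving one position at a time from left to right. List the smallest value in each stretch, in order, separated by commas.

-7, -7, -7, -7, -6, -6, -9, -9, -9, -9, -9, -6

-3 6 -1 -7 3 → min -7
6 -1 -7 3 11 → min -7
-1 -7 3 11 9 → min -7
-7 3 11 9 -4 → min -7
3 11 9 -4 -6 → min -6
11 9 -4 -6 -4 → min -6
9 -4 -6 -4 -9 → min -9
-4 -6 -4 -9 7 → min -9
-6 -4 -9 7 -6 → min -9
-4 -9 7 -6 9 → min -9
-9 7 -6 9 0 → min -9
7 -6 9 0 3 → min -6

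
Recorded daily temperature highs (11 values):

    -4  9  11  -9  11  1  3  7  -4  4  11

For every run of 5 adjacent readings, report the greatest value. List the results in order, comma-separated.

11, 11, 11, 11, 11, 7, 11

[-4, 9, 11, -9, 11] → max 11
[9, 11, -9, 11, 1] → max 11
[11, -9, 11, 1, 3] → max 11
[-9, 11, 1, 3, 7] → max 11
[11, 1, 3, 7, -4] → max 11
[1, 3, 7, -4, 4] → max 7
[3, 7, -4, 4, 11] → max 11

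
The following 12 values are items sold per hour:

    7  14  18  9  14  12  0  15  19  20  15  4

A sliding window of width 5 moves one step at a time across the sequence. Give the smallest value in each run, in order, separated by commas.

7, 9, 0, 0, 0, 0, 0, 4

7 14 18 9 14 → min 7
14 18 9 14 12 → min 9
18 9 14 12 0 → min 0
9 14 12 0 15 → min 0
14 12 0 15 19 → min 0
12 0 15 19 20 → min 0
0 15 19 20 15 → min 0
15 19 20 15 4 → min 4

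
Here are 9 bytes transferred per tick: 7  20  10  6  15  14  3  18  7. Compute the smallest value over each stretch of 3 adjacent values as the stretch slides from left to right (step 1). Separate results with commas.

[7, 20, 10] → min 7
[20, 10, 6] → min 6
[10, 6, 15] → min 6
[6, 15, 14] → min 6
[15, 14, 3] → min 3
[14, 3, 18] → min 3
[3, 18, 7] → min 3

7, 6, 6, 6, 3, 3, 3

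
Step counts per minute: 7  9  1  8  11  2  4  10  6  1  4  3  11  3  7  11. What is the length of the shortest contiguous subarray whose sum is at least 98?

Extend right; whenever the sum reaches 98, record the length and shrink from the left:
add 7: running sum 7 < 98
add 9: running sum 16 < 98
add 1: running sum 17 < 98
add 8: running sum 25 < 98
add 11: running sum 36 < 98
add 2: running sum 38 < 98
add 4: running sum 42 < 98
add 10: running sum 52 < 98
add 6: running sum 58 < 98
add 1: running sum 59 < 98
add 4: running sum 63 < 98
add 3: running sum 66 < 98
add 11: running sum 77 < 98
add 3: running sum 80 < 98
add 7: running sum 87 < 98
add 11: shortest ending here [7, 9, 1, 8, 11, 2, 4, 10, 6, 1, 4, 3, 11, 3, 7, 11] sum 98, len 16
Shortest qualifying length: 16.

16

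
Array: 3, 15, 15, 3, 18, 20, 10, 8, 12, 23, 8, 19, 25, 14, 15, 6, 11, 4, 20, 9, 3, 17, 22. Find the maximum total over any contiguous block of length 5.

3 15 15 3 18 → sum 54
15 15 3 18 20 → sum 71
15 3 18 20 10 → sum 66
3 18 20 10 8 → sum 59
18 20 10 8 12 → sum 68
20 10 8 12 23 → sum 73
10 8 12 23 8 → sum 61
8 12 23 8 19 → sum 70
12 23 8 19 25 → sum 87
23 8 19 25 14 → sum 89
8 19 25 14 15 → sum 81
19 25 14 15 6 → sum 79
25 14 15 6 11 → sum 71
14 15 6 11 4 → sum 50
15 6 11 4 20 → sum 56
6 11 4 20 9 → sum 50
11 4 20 9 3 → sum 47
4 20 9 3 17 → sum 53
20 9 3 17 22 → sum 71
Maximum of these is 89.

89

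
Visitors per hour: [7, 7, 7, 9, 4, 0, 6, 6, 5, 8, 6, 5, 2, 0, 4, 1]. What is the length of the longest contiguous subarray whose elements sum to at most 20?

→ 7: sum 7, len 1
→ 7: sum 14, len 2
→ 7 (dropped 7): sum 14, len 2
→ 9 (dropped 7): sum 16, len 2
→ 4: sum 20, len 3
→ 0: sum 20, len 4
→ 6 (dropped 7): sum 19, len 4
→ 6 (dropped 9): sum 16, len 4
→ 5 (dropped 4): sum 17, len 4
→ 8 (dropped 0, 6): sum 19, len 3
→ 6 (dropped 6): sum 19, len 3
→ 5 (dropped 5): sum 19, len 3
→ 2 (dropped 8): sum 13, len 3
→ 0: sum 13, len 4
→ 4: sum 17, len 5
→ 1: sum 18, len 6
Longest length seen: 6.

6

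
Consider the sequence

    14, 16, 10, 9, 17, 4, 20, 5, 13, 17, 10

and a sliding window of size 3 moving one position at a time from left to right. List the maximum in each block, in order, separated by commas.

16, 16, 17, 17, 20, 20, 20, 17, 17

(14, 16, 10) → max 16
(16, 10, 9) → max 16
(10, 9, 17) → max 17
(9, 17, 4) → max 17
(17, 4, 20) → max 20
(4, 20, 5) → max 20
(20, 5, 13) → max 20
(5, 13, 17) → max 17
(13, 17, 10) → max 17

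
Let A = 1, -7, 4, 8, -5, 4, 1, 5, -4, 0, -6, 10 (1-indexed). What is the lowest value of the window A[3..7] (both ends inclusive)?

Elements at indices 3..7: 4, 8, -5, 4, 1
min(4, 8, -5, 4, 1) = -5

-5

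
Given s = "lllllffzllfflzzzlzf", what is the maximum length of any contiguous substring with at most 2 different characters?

7

Extend right; when distinct count exceeds 2, shrink from the left:
[l] 1 distinct, len 1
[l, l] 1 distinct, len 2
[l, l, l] 1 distinct, len 3
[l, l, l, l] 1 distinct, len 4
[l, l, l, l, l] 1 distinct, len 5
[l, l, l, l, l, f] 2 distinct, len 6
[l, l, l, l, l, f, f] 2 distinct, len 7
[f, f, z] 2 distinct, len 3
[z, l] 2 distinct, len 2
[z, l, l] 2 distinct, len 3
[l, l, f] 2 distinct, len 3
[l, l, f, f] 2 distinct, len 4
[l, l, f, f, l] 2 distinct, len 5
[l, z] 2 distinct, len 2
[l, z, z] 2 distinct, len 3
[l, z, z, z] 2 distinct, len 4
[l, z, z, z, l] 2 distinct, len 5
[l, z, z, z, l, z] 2 distinct, len 6
[z, f] 2 distinct, len 2
Longest length with ≤2 distinct: 7.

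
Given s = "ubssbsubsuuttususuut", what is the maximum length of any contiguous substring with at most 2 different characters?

6

add u: window [u] (1 distinct), len 1
add b: window [u, b] (2 distinct), len 2
add s: window [b, s] (2 distinct), len 2
add s: window [b, s, s] (2 distinct), len 3
add b: window [b, s, s, b] (2 distinct), len 4
add s: window [b, s, s, b, s] (2 distinct), len 5
add u: window [s, u] (2 distinct), len 2
add b: window [u, b] (2 distinct), len 2
add s: window [b, s] (2 distinct), len 2
add u: window [s, u] (2 distinct), len 2
add u: window [s, u, u] (2 distinct), len 3
add t: window [u, u, t] (2 distinct), len 3
add t: window [u, u, t, t] (2 distinct), len 4
add u: window [u, u, t, t, u] (2 distinct), len 5
add s: window [u, s] (2 distinct), len 2
add u: window [u, s, u] (2 distinct), len 3
add s: window [u, s, u, s] (2 distinct), len 4
add u: window [u, s, u, s, u] (2 distinct), len 5
add u: window [u, s, u, s, u, u] (2 distinct), len 6
add t: window [u, u, t] (2 distinct), len 3
Longest length with ≤2 distinct: 6.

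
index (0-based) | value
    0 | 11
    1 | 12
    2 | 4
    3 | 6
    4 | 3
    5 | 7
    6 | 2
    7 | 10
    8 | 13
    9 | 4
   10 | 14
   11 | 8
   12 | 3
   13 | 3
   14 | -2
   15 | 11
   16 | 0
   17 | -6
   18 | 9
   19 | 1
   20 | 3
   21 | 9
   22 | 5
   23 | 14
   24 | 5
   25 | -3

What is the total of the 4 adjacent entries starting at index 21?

33

Elements at indices 21..24: 9, 5, 14, 5
sum(9, 5, 14, 5) = 33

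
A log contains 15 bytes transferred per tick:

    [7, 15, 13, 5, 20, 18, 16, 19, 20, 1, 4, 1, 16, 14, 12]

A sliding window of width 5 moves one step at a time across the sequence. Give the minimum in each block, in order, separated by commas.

Sliding a size-5 window across the 15 values:
[7, 15, 13, 5, 20] → min 5
[15, 13, 5, 20, 18] → min 5
[13, 5, 20, 18, 16] → min 5
[5, 20, 18, 16, 19] → min 5
[20, 18, 16, 19, 20] → min 16
[18, 16, 19, 20, 1] → min 1
[16, 19, 20, 1, 4] → min 1
[19, 20, 1, 4, 1] → min 1
[20, 1, 4, 1, 16] → min 1
[1, 4, 1, 16, 14] → min 1
[4, 1, 16, 14, 12] → min 1

5, 5, 5, 5, 16, 1, 1, 1, 1, 1, 1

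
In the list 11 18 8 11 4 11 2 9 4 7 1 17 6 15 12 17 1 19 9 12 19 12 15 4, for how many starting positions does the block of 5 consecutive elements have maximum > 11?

11 18 8 11 4 → max 18  > 11 ✓
18 8 11 4 11 → max 18  > 11 ✓
8 11 4 11 2 → max 11
11 4 11 2 9 → max 11
4 11 2 9 4 → max 11
11 2 9 4 7 → max 11
2 9 4 7 1 → max 9
9 4 7 1 17 → max 17  > 11 ✓
4 7 1 17 6 → max 17  > 11 ✓
7 1 17 6 15 → max 17  > 11 ✓
1 17 6 15 12 → max 17  > 11 ✓
17 6 15 12 17 → max 17  > 11 ✓
6 15 12 17 1 → max 17  > 11 ✓
15 12 17 1 19 → max 19  > 11 ✓
12 17 1 19 9 → max 19  > 11 ✓
17 1 19 9 12 → max 19  > 11 ✓
1 19 9 12 19 → max 19  > 11 ✓
19 9 12 19 12 → max 19  > 11 ✓
9 12 19 12 15 → max 19  > 11 ✓
12 19 12 15 4 → max 19  > 11 ✓
15 windows satisfy the condition.

15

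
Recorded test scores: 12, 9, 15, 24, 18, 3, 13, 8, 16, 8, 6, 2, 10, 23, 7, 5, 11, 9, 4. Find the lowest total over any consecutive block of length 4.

26

Window sums for each of the 16 positions:
12 9 15 24 → sum 60
9 15 24 18 → sum 66
15 24 18 3 → sum 60
24 18 3 13 → sum 58
18 3 13 8 → sum 42
3 13 8 16 → sum 40
13 8 16 8 → sum 45
8 16 8 6 → sum 38
16 8 6 2 → sum 32
8 6 2 10 → sum 26
6 2 10 23 → sum 41
2 10 23 7 → sum 42
10 23 7 5 → sum 45
23 7 5 11 → sum 46
7 5 11 9 → sum 32
5 11 9 4 → sum 29
Lowest of these is 26.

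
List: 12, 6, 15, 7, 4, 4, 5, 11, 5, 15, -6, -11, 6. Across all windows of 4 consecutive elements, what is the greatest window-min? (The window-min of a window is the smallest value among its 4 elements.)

(12, 6, 15, 7) → min 6
(6, 15, 7, 4) → min 4
(15, 7, 4, 4) → min 4
(7, 4, 4, 5) → min 4
(4, 4, 5, 11) → min 4
(4, 5, 11, 5) → min 4
(5, 11, 5, 15) → min 5
(11, 5, 15, -6) → min -6
(5, 15, -6, -11) → min -11
(15, -6, -11, 6) → min -11
Greatest of these is 6.

6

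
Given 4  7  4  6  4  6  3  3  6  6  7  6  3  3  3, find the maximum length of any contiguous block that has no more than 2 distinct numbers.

5

add 4: window [4] (1 distinct), len 1
add 7: window [4, 7] (2 distinct), len 2
add 4: window [4, 7, 4] (2 distinct), len 3
add 6: window [4, 6] (2 distinct), len 2
add 4: window [4, 6, 4] (2 distinct), len 3
add 6: window [4, 6, 4, 6] (2 distinct), len 4
add 3: window [6, 3] (2 distinct), len 2
add 3: window [6, 3, 3] (2 distinct), len 3
add 6: window [6, 3, 3, 6] (2 distinct), len 4
add 6: window [6, 3, 3, 6, 6] (2 distinct), len 5
add 7: window [6, 6, 7] (2 distinct), len 3
add 6: window [6, 6, 7, 6] (2 distinct), len 4
add 3: window [6, 3] (2 distinct), len 2
add 3: window [6, 3, 3] (2 distinct), len 3
add 3: window [6, 3, 3, 3] (2 distinct), len 4
Longest length with ≤2 distinct: 5.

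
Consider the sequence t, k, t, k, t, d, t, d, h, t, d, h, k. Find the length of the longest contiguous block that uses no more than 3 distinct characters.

Extend right; when distinct count exceeds 3, shrink from the left:
add t: window [t] (1 distinct), len 1
add k: window [t, k] (2 distinct), len 2
add t: window [t, k, t] (2 distinct), len 3
add k: window [t, k, t, k] (2 distinct), len 4
add t: window [t, k, t, k, t] (2 distinct), len 5
add d: window [t, k, t, k, t, d] (3 distinct), len 6
add t: window [t, k, t, k, t, d, t] (3 distinct), len 7
add d: window [t, k, t, k, t, d, t, d] (3 distinct), len 8
add h: window [t, d, t, d, h] (3 distinct), len 5
add t: window [t, d, t, d, h, t] (3 distinct), len 6
add d: window [t, d, t, d, h, t, d] (3 distinct), len 7
add h: window [t, d, t, d, h, t, d, h] (3 distinct), len 8
add k: window [d, h, k] (3 distinct), len 3
Longest length with ≤3 distinct: 8.

8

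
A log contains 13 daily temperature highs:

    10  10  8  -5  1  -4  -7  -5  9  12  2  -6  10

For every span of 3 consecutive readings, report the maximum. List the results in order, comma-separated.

10, 10, 8, 1, 1, -4, 9, 12, 12, 12, 10

10 10 8 → max 10
10 8 -5 → max 10
8 -5 1 → max 8
-5 1 -4 → max 1
1 -4 -7 → max 1
-4 -7 -5 → max -4
-7 -5 9 → max 9
-5 9 12 → max 12
9 12 2 → max 12
12 2 -6 → max 12
2 -6 10 → max 10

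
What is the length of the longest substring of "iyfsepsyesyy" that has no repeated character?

6

[i] len 1
[i, y] len 2
[i, y, f] len 3
[i, y, f, s] len 4
[i, y, f, s, e] len 5
[i, y, f, s, e, p] len 6
[e, p, s] len 3
[e, p, s, y] len 4
[p, s, y, e] len 4
[y, e, s] len 3
[e, s, y] len 3
[y] len 1
Longest all-distinct length: 6.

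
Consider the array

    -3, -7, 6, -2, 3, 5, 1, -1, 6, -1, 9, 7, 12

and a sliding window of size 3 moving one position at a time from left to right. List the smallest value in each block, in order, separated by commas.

-7, -7, -2, -2, 1, -1, -1, -1, -1, -1, 7

Sliding a size-3 window across the 13 values:
-3 -7 6 → min -7
-7 6 -2 → min -7
6 -2 3 → min -2
-2 3 5 → min -2
3 5 1 → min 1
5 1 -1 → min -1
1 -1 6 → min -1
-1 6 -1 → min -1
6 -1 9 → min -1
-1 9 7 → min -1
9 7 12 → min 7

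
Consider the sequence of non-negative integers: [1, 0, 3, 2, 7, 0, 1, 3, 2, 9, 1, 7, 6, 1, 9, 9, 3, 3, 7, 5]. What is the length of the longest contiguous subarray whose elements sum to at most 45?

14

[1] sum 1 len 1
[1, 0] sum 1 len 2
[1, 0, 3] sum 4 len 3
[1, 0, 3, 2] sum 6 len 4
[1, 0, 3, 2, 7] sum 13 len 5
[1, 0, 3, 2, 7, 0] sum 13 len 6
[1, 0, 3, 2, 7, 0, 1] sum 14 len 7
[1, 0, 3, 2, 7, 0, 1, 3] sum 17 len 8
[1, 0, 3, 2, 7, 0, 1, 3, 2] sum 19 len 9
[1, 0, 3, 2, 7, 0, 1, 3, 2, 9] sum 28 len 10
[1, 0, 3, 2, 7, 0, 1, 3, 2, 9, 1] sum 29 len 11
[1, 0, 3, 2, 7, 0, 1, 3, 2, 9, 1, 7] sum 36 len 12
[1, 0, 3, 2, 7, 0, 1, 3, 2, 9, 1, 7, 6] sum 42 len 13
[1, 0, 3, 2, 7, 0, 1, 3, 2, 9, 1, 7, 6, 1] sum 43 len 14
[0, 1, 3, 2, 9, 1, 7, 6, 1, 9] sum 39 len 10
[2, 9, 1, 7, 6, 1, 9, 9] sum 44 len 8
[9, 1, 7, 6, 1, 9, 9, 3] sum 45 len 8
[1, 7, 6, 1, 9, 9, 3, 3] sum 39 len 8
[7, 6, 1, 9, 9, 3, 3, 7] sum 45 len 8
[6, 1, 9, 9, 3, 3, 7, 5] sum 43 len 8
Longest length seen: 14.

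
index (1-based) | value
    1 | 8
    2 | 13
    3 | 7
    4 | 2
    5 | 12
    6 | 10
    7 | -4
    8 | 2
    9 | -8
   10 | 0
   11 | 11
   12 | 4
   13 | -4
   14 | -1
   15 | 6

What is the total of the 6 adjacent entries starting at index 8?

5

Elements at indices 8..13: 2, -8, 0, 11, 4, -4
sum(2, -8, 0, 11, 4, -4) = 5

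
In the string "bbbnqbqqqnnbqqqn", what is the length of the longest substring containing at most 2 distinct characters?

5

[b] 1 distinct, len 1
[b, b] 1 distinct, len 2
[b, b, b] 1 distinct, len 3
[b, b, b, n] 2 distinct, len 4
[n, q] 2 distinct, len 2
[q, b] 2 distinct, len 2
[q, b, q] 2 distinct, len 3
[q, b, q, q] 2 distinct, len 4
[q, b, q, q, q] 2 distinct, len 5
[q, q, q, n] 2 distinct, len 4
[q, q, q, n, n] 2 distinct, len 5
[n, n, b] 2 distinct, len 3
[b, q] 2 distinct, len 2
[b, q, q] 2 distinct, len 3
[b, q, q, q] 2 distinct, len 4
[q, q, q, n] 2 distinct, len 4
Longest length with ≤2 distinct: 5.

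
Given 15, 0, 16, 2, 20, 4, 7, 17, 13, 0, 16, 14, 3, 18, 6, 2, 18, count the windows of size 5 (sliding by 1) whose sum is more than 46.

(15, 0, 16, 2, 20) → sum 53  > 46 ✓
(0, 16, 2, 20, 4) → sum 42
(16, 2, 20, 4, 7) → sum 49  > 46 ✓
(2, 20, 4, 7, 17) → sum 50  > 46 ✓
(20, 4, 7, 17, 13) → sum 61  > 46 ✓
(4, 7, 17, 13, 0) → sum 41
(7, 17, 13, 0, 16) → sum 53  > 46 ✓
(17, 13, 0, 16, 14) → sum 60  > 46 ✓
(13, 0, 16, 14, 3) → sum 46
(0, 16, 14, 3, 18) → sum 51  > 46 ✓
(16, 14, 3, 18, 6) → sum 57  > 46 ✓
(14, 3, 18, 6, 2) → sum 43
(3, 18, 6, 2, 18) → sum 47  > 46 ✓
9 windows satisfy the condition.

9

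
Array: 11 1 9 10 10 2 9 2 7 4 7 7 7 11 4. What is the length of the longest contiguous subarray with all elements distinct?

4

[11] len 1
[11, 1] len 2
[11, 1, 9] len 3
[11, 1, 9, 10] len 4
[10] len 1
[10, 2] len 2
[10, 2, 9] len 3
[9, 2] len 2
[9, 2, 7] len 3
[9, 2, 7, 4] len 4
[4, 7] len 2
[7] len 1
[7] len 1
[7, 11] len 2
[7, 11, 4] len 3
Longest all-distinct length: 4.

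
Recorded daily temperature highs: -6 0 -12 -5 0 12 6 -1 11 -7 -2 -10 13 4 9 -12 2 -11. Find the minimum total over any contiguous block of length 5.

-23

(-6, 0, -12, -5, 0) → sum -23
(0, -12, -5, 0, 12) → sum -5
(-12, -5, 0, 12, 6) → sum 1
(-5, 0, 12, 6, -1) → sum 12
(0, 12, 6, -1, 11) → sum 28
(12, 6, -1, 11, -7) → sum 21
(6, -1, 11, -7, -2) → sum 7
(-1, 11, -7, -2, -10) → sum -9
(11, -7, -2, -10, 13) → sum 5
(-7, -2, -10, 13, 4) → sum -2
(-2, -10, 13, 4, 9) → sum 14
(-10, 13, 4, 9, -12) → sum 4
(13, 4, 9, -12, 2) → sum 16
(4, 9, -12, 2, -11) → sum -8
Minimum of these is -23.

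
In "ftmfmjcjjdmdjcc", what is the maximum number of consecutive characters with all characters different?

4

[f] len 1
[f, t] len 2
[f, t, m] len 3
[t, m, f] len 3
[f, m] len 2
[f, m, j] len 3
[f, m, j, c] len 4
[c, j] len 2
[j] len 1
[j, d] len 2
[j, d, m] len 3
[m, d] len 2
[m, d, j] len 3
[m, d, j, c] len 4
[c] len 1
Longest all-distinct length: 4.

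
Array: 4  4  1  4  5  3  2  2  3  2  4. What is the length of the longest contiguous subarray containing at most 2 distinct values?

5

[4] 1 distinct, len 1
[4, 4] 1 distinct, len 2
[4, 4, 1] 2 distinct, len 3
[4, 4, 1, 4] 2 distinct, len 4
[4, 5] 2 distinct, len 2
[5, 3] 2 distinct, len 2
[3, 2] 2 distinct, len 2
[3, 2, 2] 2 distinct, len 3
[3, 2, 2, 3] 2 distinct, len 4
[3, 2, 2, 3, 2] 2 distinct, len 5
[2, 4] 2 distinct, len 2
Longest length with ≤2 distinct: 5.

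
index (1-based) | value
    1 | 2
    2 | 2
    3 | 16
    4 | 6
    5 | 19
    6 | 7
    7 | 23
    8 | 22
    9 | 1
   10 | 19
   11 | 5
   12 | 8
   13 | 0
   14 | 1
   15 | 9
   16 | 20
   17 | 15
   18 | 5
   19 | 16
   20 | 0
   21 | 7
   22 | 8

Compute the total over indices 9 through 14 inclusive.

Elements at indices 9..14: 1, 19, 5, 8, 0, 1
sum(1, 19, 5, 8, 0, 1) = 34

34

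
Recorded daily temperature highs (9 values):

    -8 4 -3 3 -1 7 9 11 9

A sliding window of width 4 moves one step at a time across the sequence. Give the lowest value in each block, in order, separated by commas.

-8 4 -3 3 → min -8
4 -3 3 -1 → min -3
-3 3 -1 7 → min -3
3 -1 7 9 → min -1
-1 7 9 11 → min -1
7 9 11 9 → min 7

-8, -3, -3, -1, -1, 7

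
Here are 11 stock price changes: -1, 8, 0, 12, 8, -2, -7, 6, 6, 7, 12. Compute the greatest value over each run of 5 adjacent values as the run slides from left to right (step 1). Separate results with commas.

12, 12, 12, 12, 8, 7, 12

Sliding a size-5 window across the 11 values:
(-1, 8, 0, 12, 8) → max 12
(8, 0, 12, 8, -2) → max 12
(0, 12, 8, -2, -7) → max 12
(12, 8, -2, -7, 6) → max 12
(8, -2, -7, 6, 6) → max 8
(-2, -7, 6, 6, 7) → max 7
(-7, 6, 6, 7, 12) → max 12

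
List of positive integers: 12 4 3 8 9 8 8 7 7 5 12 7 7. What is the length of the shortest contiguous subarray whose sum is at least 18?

2

add 12: running sum 12 < 18
add 4: running sum 16 < 18
add 3: shortest ending here [12, 4, 3] sum 19, len 3
add 8: shortest ending here [12, 4, 3, 8] sum 27, len 4
add 9: shortest ending here [3, 8, 9] sum 20, len 3
add 8: shortest ending here [8, 9, 8] sum 25, len 3
add 8: shortest ending here [9, 8, 8] sum 25, len 3
add 7: shortest ending here [8, 8, 7] sum 23, len 3
add 7: shortest ending here [8, 7, 7] sum 22, len 3
add 5: shortest ending here [7, 7, 5] sum 19, len 3
add 12: shortest ending here [7, 5, 12] sum 24, len 3
add 7: shortest ending here [12, 7] sum 19, len 2
add 7: shortest ending here [12, 7, 7] sum 26, len 3
Shortest qualifying length: 2.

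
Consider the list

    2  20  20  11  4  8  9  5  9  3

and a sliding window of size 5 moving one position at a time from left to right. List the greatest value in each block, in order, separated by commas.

20, 20, 20, 11, 9, 9

2 20 20 11 4 → max 20
20 20 11 4 8 → max 20
20 11 4 8 9 → max 20
11 4 8 9 5 → max 11
4 8 9 5 9 → max 9
8 9 5 9 3 → max 9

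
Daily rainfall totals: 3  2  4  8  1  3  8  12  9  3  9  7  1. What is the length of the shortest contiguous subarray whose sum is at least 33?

4

Extend right; whenever the sum reaches 33, record the length and shrink from the left:
add 3: running sum 3 < 33
add 2: running sum 5 < 33
add 4: running sum 9 < 33
add 8: running sum 17 < 33
add 1: running sum 18 < 33
add 3: running sum 21 < 33
add 8: running sum 29 < 33
end 7: [4, 8, 1, 3, 8, 12] sum 36, len 6
end 8: [1, 3, 8, 12, 9] sum 33, len 5
end 9: [3, 8, 12, 9, 3] sum 35, len 5
end 10: [12, 9, 3, 9] sum 33, len 4
end 11: [12, 9, 3, 9, 7] sum 40, len 5
end 12: [12, 9, 3, 9, 7, 1] sum 41, len 6
Shortest qualifying length: 4.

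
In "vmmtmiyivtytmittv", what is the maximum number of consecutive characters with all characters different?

[v] len 1
[v, m] len 2
[m] len 1
[m, t] len 2
[t, m] len 2
[t, m, i] len 3
[t, m, i, y] len 4
[y, i] len 2
[y, i, v] len 3
[y, i, v, t] len 4
[i, v, t, y] len 4
[y, t] len 2
[y, t, m] len 3
[y, t, m, i] len 4
[m, i, t] len 3
[t] len 1
[t, v] len 2
Longest all-distinct length: 4.

4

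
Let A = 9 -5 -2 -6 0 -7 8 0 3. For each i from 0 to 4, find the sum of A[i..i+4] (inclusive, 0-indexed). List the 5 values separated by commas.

-4, -20, -7, -5, 4

9 -5 -2 -6 0 → sum -4
-5 -2 -6 0 -7 → sum -20
-2 -6 0 -7 8 → sum -7
-6 0 -7 8 0 → sum -5
0 -7 8 0 3 → sum 4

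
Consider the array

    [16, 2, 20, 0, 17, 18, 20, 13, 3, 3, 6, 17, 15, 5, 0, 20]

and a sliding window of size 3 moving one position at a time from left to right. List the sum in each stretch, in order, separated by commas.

38, 22, 37, 35, 55, 51, 36, 19, 12, 26, 38, 37, 20, 25

16 2 20 → sum 38
2 20 0 → sum 22
20 0 17 → sum 37
0 17 18 → sum 35
17 18 20 → sum 55
18 20 13 → sum 51
20 13 3 → sum 36
13 3 3 → sum 19
3 3 6 → sum 12
3 6 17 → sum 26
6 17 15 → sum 38
17 15 5 → sum 37
15 5 0 → sum 20
5 0 20 → sum 25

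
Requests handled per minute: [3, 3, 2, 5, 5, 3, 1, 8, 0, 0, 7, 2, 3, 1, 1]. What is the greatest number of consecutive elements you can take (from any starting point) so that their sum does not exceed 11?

4

→ 3: sum 3, len 1
→ 3: sum 6, len 2
→ 2: sum 8, len 3
→ 5 (dropped 3): sum 10, len 3
→ 5 (dropped 3, 2): sum 10, len 2
→ 3 (dropped 5): sum 8, len 2
→ 1: sum 9, len 3
→ 8 (dropped 5, 3): sum 9, len 2
→ 0: sum 9, len 3
→ 0: sum 9, len 4
→ 7 (dropped 1, 8): sum 7, len 3
→ 2: sum 9, len 4
→ 3 (dropped 0, 0, 7): sum 5, len 2
→ 1: sum 6, len 3
→ 1: sum 7, len 4
Longest length seen: 4.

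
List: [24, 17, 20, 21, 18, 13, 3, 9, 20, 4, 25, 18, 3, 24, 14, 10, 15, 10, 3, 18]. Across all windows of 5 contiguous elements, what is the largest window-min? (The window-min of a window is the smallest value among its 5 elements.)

17

Each size-5 window and its min:
(24, 17, 20, 21, 18) → min 17
(17, 20, 21, 18, 13) → min 13
(20, 21, 18, 13, 3) → min 3
(21, 18, 13, 3, 9) → min 3
(18, 13, 3, 9, 20) → min 3
(13, 3, 9, 20, 4) → min 3
(3, 9, 20, 4, 25) → min 3
(9, 20, 4, 25, 18) → min 4
(20, 4, 25, 18, 3) → min 3
(4, 25, 18, 3, 24) → min 3
(25, 18, 3, 24, 14) → min 3
(18, 3, 24, 14, 10) → min 3
(3, 24, 14, 10, 15) → min 3
(24, 14, 10, 15, 10) → min 10
(14, 10, 15, 10, 3) → min 3
(10, 15, 10, 3, 18) → min 3
Largest of these is 17.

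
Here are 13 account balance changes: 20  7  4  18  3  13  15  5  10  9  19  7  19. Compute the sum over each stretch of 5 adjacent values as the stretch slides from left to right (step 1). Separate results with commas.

20 7 4 18 3 → sum 52
7 4 18 3 13 → sum 45
4 18 3 13 15 → sum 53
18 3 13 15 5 → sum 54
3 13 15 5 10 → sum 46
13 15 5 10 9 → sum 52
15 5 10 9 19 → sum 58
5 10 9 19 7 → sum 50
10 9 19 7 19 → sum 64

52, 45, 53, 54, 46, 52, 58, 50, 64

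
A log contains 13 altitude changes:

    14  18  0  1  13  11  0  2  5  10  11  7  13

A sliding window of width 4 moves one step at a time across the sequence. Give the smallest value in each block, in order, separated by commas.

Sliding a size-4 window across the 13 values:
(14, 18, 0, 1) → min 0
(18, 0, 1, 13) → min 0
(0, 1, 13, 11) → min 0
(1, 13, 11, 0) → min 0
(13, 11, 0, 2) → min 0
(11, 0, 2, 5) → min 0
(0, 2, 5, 10) → min 0
(2, 5, 10, 11) → min 2
(5, 10, 11, 7) → min 5
(10, 11, 7, 13) → min 7

0, 0, 0, 0, 0, 0, 0, 2, 5, 7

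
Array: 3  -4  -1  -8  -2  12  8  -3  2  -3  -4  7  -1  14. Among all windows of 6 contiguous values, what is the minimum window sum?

[3, -4, -1, -8, -2, 12] → sum 0
[-4, -1, -8, -2, 12, 8] → sum 5
[-1, -8, -2, 12, 8, -3] → sum 6
[-8, -2, 12, 8, -3, 2] → sum 9
[-2, 12, 8, -3, 2, -3] → sum 14
[12, 8, -3, 2, -3, -4] → sum 12
[8, -3, 2, -3, -4, 7] → sum 7
[-3, 2, -3, -4, 7, -1] → sum -2
[2, -3, -4, 7, -1, 14] → sum 15
Minimum of these is -2.

-2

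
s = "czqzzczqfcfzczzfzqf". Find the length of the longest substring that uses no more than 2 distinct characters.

Extend right; when distinct count exceeds 2, shrink from the left:
add c: window [c] (1 distinct), len 1
add z: window [c, z] (2 distinct), len 2
add q: window [z, q] (2 distinct), len 2
add z: window [z, q, z] (2 distinct), len 3
add z: window [z, q, z, z] (2 distinct), len 4
add c: window [z, z, c] (2 distinct), len 3
add z: window [z, z, c, z] (2 distinct), len 4
add q: window [z, q] (2 distinct), len 2
add f: window [q, f] (2 distinct), len 2
add c: window [f, c] (2 distinct), len 2
add f: window [f, c, f] (2 distinct), len 3
add z: window [f, z] (2 distinct), len 2
add c: window [z, c] (2 distinct), len 2
add z: window [z, c, z] (2 distinct), len 3
add z: window [z, c, z, z] (2 distinct), len 4
add f: window [z, z, f] (2 distinct), len 3
add z: window [z, z, f, z] (2 distinct), len 4
add q: window [z, q] (2 distinct), len 2
add f: window [q, f] (2 distinct), len 2
Longest length with ≤2 distinct: 4.

4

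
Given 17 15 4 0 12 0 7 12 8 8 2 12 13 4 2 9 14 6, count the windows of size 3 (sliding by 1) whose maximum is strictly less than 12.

2

(17, 15, 4) → max 17
(15, 4, 0) → max 15
(4, 0, 12) → max 12
(0, 12, 0) → max 12
(12, 0, 7) → max 12
(0, 7, 12) → max 12
(7, 12, 8) → max 12
(12, 8, 8) → max 12
(8, 8, 2) → max 8  < 12 ✓
(8, 2, 12) → max 12
(2, 12, 13) → max 13
(12, 13, 4) → max 13
(13, 4, 2) → max 13
(4, 2, 9) → max 9  < 12 ✓
(2, 9, 14) → max 14
(9, 14, 6) → max 14
2 windows satisfy the condition.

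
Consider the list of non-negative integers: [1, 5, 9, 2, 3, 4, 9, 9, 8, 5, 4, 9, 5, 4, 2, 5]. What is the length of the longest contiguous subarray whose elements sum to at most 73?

13

[1] sum 1 len 1
[1, 5] sum 6 len 2
[1, 5, 9] sum 15 len 3
[1, 5, 9, 2] sum 17 len 4
[1, 5, 9, 2, 3] sum 20 len 5
[1, 5, 9, 2, 3, 4] sum 24 len 6
[1, 5, 9, 2, 3, 4, 9] sum 33 len 7
[1, 5, 9, 2, 3, 4, 9, 9] sum 42 len 8
[1, 5, 9, 2, 3, 4, 9, 9, 8] sum 50 len 9
[1, 5, 9, 2, 3, 4, 9, 9, 8, 5] sum 55 len 10
[1, 5, 9, 2, 3, 4, 9, 9, 8, 5, 4] sum 59 len 11
[1, 5, 9, 2, 3, 4, 9, 9, 8, 5, 4, 9] sum 68 len 12
[1, 5, 9, 2, 3, 4, 9, 9, 8, 5, 4, 9, 5] sum 73 len 13
[9, 2, 3, 4, 9, 9, 8, 5, 4, 9, 5, 4] sum 71 len 12
[9, 2, 3, 4, 9, 9, 8, 5, 4, 9, 5, 4, 2] sum 73 len 13
[2, 3, 4, 9, 9, 8, 5, 4, 9, 5, 4, 2, 5] sum 69 len 13
Longest length seen: 13.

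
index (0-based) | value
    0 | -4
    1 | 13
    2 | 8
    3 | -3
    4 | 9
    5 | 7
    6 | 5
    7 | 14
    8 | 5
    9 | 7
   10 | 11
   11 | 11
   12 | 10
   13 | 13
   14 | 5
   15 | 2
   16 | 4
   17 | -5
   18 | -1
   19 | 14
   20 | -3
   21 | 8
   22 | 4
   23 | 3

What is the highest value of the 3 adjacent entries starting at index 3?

Elements at indices 3..5: -3, 9, 7
max(-3, 9, 7) = 9

9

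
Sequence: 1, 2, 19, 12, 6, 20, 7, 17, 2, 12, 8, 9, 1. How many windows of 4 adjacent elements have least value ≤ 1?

2

[1, 2, 19, 12] → min 1  ≤ 1 ✓
[2, 19, 12, 6] → min 2
[19, 12, 6, 20] → min 6
[12, 6, 20, 7] → min 6
[6, 20, 7, 17] → min 6
[20, 7, 17, 2] → min 2
[7, 17, 2, 12] → min 2
[17, 2, 12, 8] → min 2
[2, 12, 8, 9] → min 2
[12, 8, 9, 1] → min 1  ≤ 1 ✓
2 windows satisfy the condition.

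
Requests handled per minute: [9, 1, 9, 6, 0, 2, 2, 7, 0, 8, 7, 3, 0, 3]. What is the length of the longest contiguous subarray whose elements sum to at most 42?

11

add 9: [9] sum 9, len 1
add 1: [9, 1] sum 10, len 2
add 9: [9, 1, 9] sum 19, len 3
add 6: [9, 1, 9, 6] sum 25, len 4
add 0: [9, 1, 9, 6, 0] sum 25, len 5
add 2: [9, 1, 9, 6, 0, 2] sum 27, len 6
add 2: [9, 1, 9, 6, 0, 2, 2] sum 29, len 7
add 7: [9, 1, 9, 6, 0, 2, 2, 7] sum 36, len 8
add 0: [9, 1, 9, 6, 0, 2, 2, 7, 0] sum 36, len 9
add 8: [1, 9, 6, 0, 2, 2, 7, 0, 8] sum 35, len 9
add 7: [1, 9, 6, 0, 2, 2, 7, 0, 8, 7] sum 42, len 10
add 3: [6, 0, 2, 2, 7, 0, 8, 7, 3] sum 35, len 9
add 0: [6, 0, 2, 2, 7, 0, 8, 7, 3, 0] sum 35, len 10
add 3: [6, 0, 2, 2, 7, 0, 8, 7, 3, 0, 3] sum 38, len 11
Longest length seen: 11.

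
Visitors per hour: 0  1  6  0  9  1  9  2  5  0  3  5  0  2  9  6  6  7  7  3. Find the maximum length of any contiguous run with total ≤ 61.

16

Extend to the right; shrink from the left whenever the sum exceeds 61:
add 0: [0] sum 0, len 1
add 1: [0, 1] sum 1, len 2
add 6: [0, 1, 6] sum 7, len 3
add 0: [0, 1, 6, 0] sum 7, len 4
add 9: [0, 1, 6, 0, 9] sum 16, len 5
add 1: [0, 1, 6, 0, 9, 1] sum 17, len 6
add 9: [0, 1, 6, 0, 9, 1, 9] sum 26, len 7
add 2: [0, 1, 6, 0, 9, 1, 9, 2] sum 28, len 8
add 5: [0, 1, 6, 0, 9, 1, 9, 2, 5] sum 33, len 9
add 0: [0, 1, 6, 0, 9, 1, 9, 2, 5, 0] sum 33, len 10
add 3: [0, 1, 6, 0, 9, 1, 9, 2, 5, 0, 3] sum 36, len 11
add 5: [0, 1, 6, 0, 9, 1, 9, 2, 5, 0, 3, 5] sum 41, len 12
add 0: [0, 1, 6, 0, 9, 1, 9, 2, 5, 0, 3, 5, 0] sum 41, len 13
add 2: [0, 1, 6, 0, 9, 1, 9, 2, 5, 0, 3, 5, 0, 2] sum 43, len 14
add 9: [0, 1, 6, 0, 9, 1, 9, 2, 5, 0, 3, 5, 0, 2, 9] sum 52, len 15
add 6: [0, 1, 6, 0, 9, 1, 9, 2, 5, 0, 3, 5, 0, 2, 9, 6] sum 58, len 16
add 6: [0, 9, 1, 9, 2, 5, 0, 3, 5, 0, 2, 9, 6, 6] sum 57, len 14
add 7: [1, 9, 2, 5, 0, 3, 5, 0, 2, 9, 6, 6, 7] sum 55, len 13
add 7: [9, 2, 5, 0, 3, 5, 0, 2, 9, 6, 6, 7, 7] sum 61, len 13
add 3: [2, 5, 0, 3, 5, 0, 2, 9, 6, 6, 7, 7, 3] sum 55, len 13
Longest length seen: 16.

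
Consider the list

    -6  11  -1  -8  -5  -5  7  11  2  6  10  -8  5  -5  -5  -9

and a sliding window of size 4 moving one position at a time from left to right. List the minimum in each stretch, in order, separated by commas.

(-6, 11, -1, -8) → min -8
(11, -1, -8, -5) → min -8
(-1, -8, -5, -5) → min -8
(-8, -5, -5, 7) → min -8
(-5, -5, 7, 11) → min -5
(-5, 7, 11, 2) → min -5
(7, 11, 2, 6) → min 2
(11, 2, 6, 10) → min 2
(2, 6, 10, -8) → min -8
(6, 10, -8, 5) → min -8
(10, -8, 5, -5) → min -8
(-8, 5, -5, -5) → min -8
(5, -5, -5, -9) → min -9

-8, -8, -8, -8, -5, -5, 2, 2, -8, -8, -8, -8, -9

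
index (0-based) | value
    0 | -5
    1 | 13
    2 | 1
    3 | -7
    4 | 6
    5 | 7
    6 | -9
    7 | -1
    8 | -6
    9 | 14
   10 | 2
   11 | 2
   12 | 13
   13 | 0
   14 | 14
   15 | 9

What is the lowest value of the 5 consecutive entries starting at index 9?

0

Elements at indices 9..13: 14, 2, 2, 13, 0
min(14, 2, 2, 13, 0) = 0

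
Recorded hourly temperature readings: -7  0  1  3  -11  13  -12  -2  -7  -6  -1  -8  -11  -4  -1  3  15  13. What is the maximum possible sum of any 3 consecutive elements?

31

(-7, 0, 1) → sum -6
(0, 1, 3) → sum 4
(1, 3, -11) → sum -7
(3, -11, 13) → sum 5
(-11, 13, -12) → sum -10
(13, -12, -2) → sum -1
(-12, -2, -7) → sum -21
(-2, -7, -6) → sum -15
(-7, -6, -1) → sum -14
(-6, -1, -8) → sum -15
(-1, -8, -11) → sum -20
(-8, -11, -4) → sum -23
(-11, -4, -1) → sum -16
(-4, -1, 3) → sum -2
(-1, 3, 15) → sum 17
(3, 15, 13) → sum 31
Maximum of these is 31.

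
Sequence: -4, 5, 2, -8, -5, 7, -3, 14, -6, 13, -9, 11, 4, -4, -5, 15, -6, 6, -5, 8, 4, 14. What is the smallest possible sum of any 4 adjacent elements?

-9

Each size-4 window and its sum:
(-4, 5, 2, -8) → sum -5
(5, 2, -8, -5) → sum -6
(2, -8, -5, 7) → sum -4
(-8, -5, 7, -3) → sum -9
(-5, 7, -3, 14) → sum 13
(7, -3, 14, -6) → sum 12
(-3, 14, -6, 13) → sum 18
(14, -6, 13, -9) → sum 12
(-6, 13, -9, 11) → sum 9
(13, -9, 11, 4) → sum 19
(-9, 11, 4, -4) → sum 2
(11, 4, -4, -5) → sum 6
(4, -4, -5, 15) → sum 10
(-4, -5, 15, -6) → sum 0
(-5, 15, -6, 6) → sum 10
(15, -6, 6, -5) → sum 10
(-6, 6, -5, 8) → sum 3
(6, -5, 8, 4) → sum 13
(-5, 8, 4, 14) → sum 21
Smallest of these is -9.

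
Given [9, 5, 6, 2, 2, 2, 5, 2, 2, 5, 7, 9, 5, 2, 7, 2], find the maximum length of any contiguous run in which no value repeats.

4

[9] len 1
[9, 5] len 2
[9, 5, 6] len 3
[9, 5, 6, 2] len 4
[2] len 1
[2] len 1
[2, 5] len 2
[5, 2] len 2
[2] len 1
[2, 5] len 2
[2, 5, 7] len 3
[2, 5, 7, 9] len 4
[7, 9, 5] len 3
[7, 9, 5, 2] len 4
[9, 5, 2, 7] len 4
[7, 2] len 2
Longest all-distinct length: 4.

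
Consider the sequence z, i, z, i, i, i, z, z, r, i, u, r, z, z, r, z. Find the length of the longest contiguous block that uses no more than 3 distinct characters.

10

add z: window [z] (1 distinct), len 1
add i: window [z, i] (2 distinct), len 2
add z: window [z, i, z] (2 distinct), len 3
add i: window [z, i, z, i] (2 distinct), len 4
add i: window [z, i, z, i, i] (2 distinct), len 5
add i: window [z, i, z, i, i, i] (2 distinct), len 6
add z: window [z, i, z, i, i, i, z] (2 distinct), len 7
add z: window [z, i, z, i, i, i, z, z] (2 distinct), len 8
add r: window [z, i, z, i, i, i, z, z, r] (3 distinct), len 9
add i: window [z, i, z, i, i, i, z, z, r, i] (3 distinct), len 10
add u: window [r, i, u] (3 distinct), len 3
add r: window [r, i, u, r] (3 distinct), len 4
add z: window [u, r, z] (3 distinct), len 3
add z: window [u, r, z, z] (3 distinct), len 4
add r: window [u, r, z, z, r] (3 distinct), len 5
add z: window [u, r, z, z, r, z] (3 distinct), len 6
Longest length with ≤3 distinct: 10.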